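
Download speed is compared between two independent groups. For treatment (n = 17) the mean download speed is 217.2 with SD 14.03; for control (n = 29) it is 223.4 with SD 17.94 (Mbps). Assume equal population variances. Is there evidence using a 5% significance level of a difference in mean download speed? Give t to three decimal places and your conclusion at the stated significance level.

t = -1.221; fail to reject H0

Let group 1 = treatment, group 2 = control. H0: μ_1 = μ_2; H1: μ_1 ≠ μ_2 (two-sample pooled-variance t-test, two-sided).
s_p² = [(17−1)·14.03² + (29−1)·17.94²]/(17+29−2) = 276.388
t = (217.2 − 223.4)/√[276.388·(1/17 + 1/29)] = -1.221
df = n₁ + n₂ − 2 = 44
Two-sided p-value ≈ 0.229
Since p ≈ 0.229 > α = 0.05, fail to reject H0; the data do not provide sufficient evidence against H0.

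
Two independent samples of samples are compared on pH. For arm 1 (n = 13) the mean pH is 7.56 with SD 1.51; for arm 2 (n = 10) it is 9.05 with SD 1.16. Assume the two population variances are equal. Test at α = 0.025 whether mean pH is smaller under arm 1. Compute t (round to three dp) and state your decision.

t = -2.584; reject H0

Let group 1 = arm 1, group 2 = arm 2. H0: μ_1 = μ_2; H1: μ_1 < μ_2 (two-sample pooled-variance t-test, left-tailed).
s_p² = [(13−1)·1.51² + (10−1)·1.16²]/(13+10−2) = 1.8796
t = (7.56 − 9.05)/√[1.8796·(1/13 + 1/10)] = -2.584
df = n₁ + n₂ − 2 = 21
p-value = P(T ≤ -2.584) ≈ 0.009
Since p ≈ 0.009 < α = 0.025, reject H0; the data support H1.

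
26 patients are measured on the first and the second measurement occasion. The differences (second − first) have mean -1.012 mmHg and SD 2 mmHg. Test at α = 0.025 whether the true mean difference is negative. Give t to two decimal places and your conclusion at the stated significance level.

H0: μ_d = 0; H1: μ_d < 0 (paired t-test on the differences, left-tailed).
t = d̄/(s_d/√n) = -1.012/(2/√26) = -2.58
df = n − 1 = 25
p-value = P(T ≤ -2.58) ≈ 0.008
Since p ≈ 0.008 < α = 0.025, reject H0; the evidence is statistically significant.

t = -2.58; reject H0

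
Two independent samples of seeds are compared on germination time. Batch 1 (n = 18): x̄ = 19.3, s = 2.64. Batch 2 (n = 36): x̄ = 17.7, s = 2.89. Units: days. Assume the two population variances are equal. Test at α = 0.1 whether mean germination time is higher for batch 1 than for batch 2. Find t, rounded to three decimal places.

Let group 1 = batch 1, group 2 = batch 2. H0: μ_1 = μ_2; H1: μ_1 > μ_2 (two-sample pooled-variance t-test, right-tailed).
s_p² = [(18−1)·2.64² + (36−1)·2.89²]/(18+36−2) = 7.90013
t = (19.3 − 17.7)/√[7.90013·(1/18 + 1/36)] = 1.972
df = n₁ + n₂ − 2 = 52
p-value = P(T ≥ 1.972) ≈ 0.027
Since p ≈ 0.027 < α = 0.1, reject H0; the evidence is statistically significant.

1.972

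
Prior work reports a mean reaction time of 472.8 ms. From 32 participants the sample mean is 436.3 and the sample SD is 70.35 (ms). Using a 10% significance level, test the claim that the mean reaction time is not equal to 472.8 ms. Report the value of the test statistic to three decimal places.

-2.935

H0: μ = 472.8; H1: μ ≠ 472.8 (one-sample t-test, two-sided).
t = (x̄ − μ₀)/(s/√n) = (436.3 − 472.8)/(70.35/√32) = -2.935
df = n − 1 = 31
Two-sided p-value ≈ 0.0062
Since p ≈ 0.0062 < α = 0.1, reject H0; the evidence is statistically significant.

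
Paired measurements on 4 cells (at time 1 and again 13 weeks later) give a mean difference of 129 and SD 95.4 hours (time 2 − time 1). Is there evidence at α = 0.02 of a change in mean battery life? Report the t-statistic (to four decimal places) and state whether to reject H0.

t = 2.7044; fail to reject H0

H0: μ_d = 0; H1: μ_d ≠ 0 (paired t-test on the differences, two-sided).
t = d̄/(s_d/√n) = 129/(95.4/√4) = 2.7044
df = n − 1 = 3
Two-sided p-value ≈ 0.0735
Since p ≈ 0.0735 > α = 0.02, fail to reject H0; the evidence is not statistically significant.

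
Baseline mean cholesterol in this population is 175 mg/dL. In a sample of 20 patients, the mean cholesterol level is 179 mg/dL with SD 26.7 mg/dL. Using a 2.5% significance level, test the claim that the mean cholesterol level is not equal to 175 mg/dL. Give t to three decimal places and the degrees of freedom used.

H0: μ = 175; H1: μ ≠ 175 (one-sample t-test, two-sided).
t = (x̄ − μ₀)/(s/√n) = (179 − 175)/(26.7/√20) = 0.670
df = n − 1 = 19
Two-sided p-value ≈ 0.5109
Since p ≈ 0.5109 > α = 0.025, fail to reject H0; the data do not provide sufficient evidence against H0.

t = 0.670, df = 19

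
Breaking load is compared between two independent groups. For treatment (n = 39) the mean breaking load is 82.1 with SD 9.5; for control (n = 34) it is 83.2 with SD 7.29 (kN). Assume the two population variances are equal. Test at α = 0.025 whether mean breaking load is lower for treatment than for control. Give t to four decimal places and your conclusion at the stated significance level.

Let group 1 = treatment, group 2 = control. H0: μ_1 = μ_2; H1: μ_1 < μ_2 (two-sample pooled-variance t-test, left-tailed).
s_p² = [(39−1)·9.5² + (34−1)·7.29²]/(39+34−2) = 73.0036
t = (82.1 − 83.2)/√[73.0036·(1/39 + 1/34)] = -0.5487
df = n₁ + n₂ − 2 = 71
p-value = P(T ≤ -0.5487) ≈ 0.292
Since p ≈ 0.292 > α = 0.025, fail to reject H0; the evidence is not statistically significant.

t = -0.5487; fail to reject H0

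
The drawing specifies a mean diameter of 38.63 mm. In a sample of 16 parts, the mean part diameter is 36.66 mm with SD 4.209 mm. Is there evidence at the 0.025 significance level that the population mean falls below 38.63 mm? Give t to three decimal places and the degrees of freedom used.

t = -1.872, df = 15

H0: μ = 38.63; H1: μ < 38.63 (one-sample t-test, left-tailed).
t = (x̄ − μ₀)/(s/√n) = (36.66 − 38.63)/(4.209/√16) = -1.872
df = n − 1 = 15
p-value = P(T ≤ -1.872) ≈ 0.040
Since p ≈ 0.040 > α = 0.025, fail to reject H0; the data do not provide sufficient evidence against H0.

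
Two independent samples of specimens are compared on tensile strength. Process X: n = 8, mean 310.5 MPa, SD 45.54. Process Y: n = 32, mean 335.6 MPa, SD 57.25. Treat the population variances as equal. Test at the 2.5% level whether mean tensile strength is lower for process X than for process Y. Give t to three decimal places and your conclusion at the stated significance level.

t = -1.149; fail to reject H0

Let group 1 = process X, group 2 = process Y. H0: μ_1 = μ_2; H1: μ_1 < μ_2 (two-sample pooled-variance t-test, left-tailed).
s_p² = [(8−1)·45.54² + (32−1)·57.25²]/(8+32−2) = 3055.83
t = (310.5 − 335.6)/√[3055.83·(1/8 + 1/32)] = -1.149
df = n₁ + n₂ − 2 = 38
p-value = P(T ≤ -1.149) ≈ 0.129
Since p ≈ 0.129 > α = 0.025, fail to reject H0; the evidence is not statistically significant.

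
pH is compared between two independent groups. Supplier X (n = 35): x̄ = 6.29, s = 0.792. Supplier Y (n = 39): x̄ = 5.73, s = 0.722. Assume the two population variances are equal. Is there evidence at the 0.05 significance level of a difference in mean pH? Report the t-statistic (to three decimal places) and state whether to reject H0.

Let group 1 = supplier X, group 2 = supplier Y. H0: μ_1 = μ_2; H1: μ_1 ≠ μ_2 (two-sample pooled-variance t-test, two-sided).
s_p² = [(35−1)·0.792² + (39−1)·0.722²]/(35+39−2) = 0.57133
t = (6.29 − 5.73)/√[0.57133·(1/35 + 1/39)] = 3.182
df = n₁ + n₂ − 2 = 72
Two-sided p-value ≈ 0.0022
Since p ≈ 0.0022 < α = 0.05, reject H0; the data support H1.

t = 3.182; reject H0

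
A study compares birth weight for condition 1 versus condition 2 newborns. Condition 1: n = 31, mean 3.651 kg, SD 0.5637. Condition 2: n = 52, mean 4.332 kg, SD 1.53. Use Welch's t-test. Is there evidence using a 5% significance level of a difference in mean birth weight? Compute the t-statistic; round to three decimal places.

Let group 1 = condition 1, group 2 = condition 2. H0: μ_1 = μ_2; H1: μ_1 ≠ μ_2 (Welch's two-sample t-test, two-sided).
t = (x̄_1 − x̄_2)/√(s_1²/n_1 + s_2²/n_2) = (3.651 − 4.332)/√(0.5637²/31 + 1.53²/52) = -2.897
Welch–Satterthwaite df ≈ 70.64
Two-sided p-value ≈ 0.0050
Since p ≈ 0.0050 < α = 0.05, reject H0; the evidence is statistically significant.

-2.897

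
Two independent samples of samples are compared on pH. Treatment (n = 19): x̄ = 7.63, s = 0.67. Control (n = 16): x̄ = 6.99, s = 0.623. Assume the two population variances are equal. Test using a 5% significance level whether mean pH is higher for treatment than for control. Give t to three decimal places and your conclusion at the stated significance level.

t = 2.906; reject H0

Let group 1 = treatment, group 2 = control. H0: μ_1 = μ_2; H1: μ_1 > μ_2 (two-sample pooled-variance t-test, right-tailed).
s_p² = [(19−1)·0.67² + (16−1)·0.623²]/(19+16−2) = 0.421277
t = (7.63 − 6.99)/√[0.421277·(1/19 + 1/16)] = 2.906
df = n₁ + n₂ − 2 = 33
p-value = P(T ≥ 2.906) ≈ 0.003
Since p ≈ 0.003 < α = 0.05, reject H0; the data support H1.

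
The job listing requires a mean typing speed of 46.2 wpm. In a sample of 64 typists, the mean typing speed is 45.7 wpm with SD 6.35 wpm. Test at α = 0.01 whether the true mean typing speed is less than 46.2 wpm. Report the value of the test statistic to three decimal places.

-0.630

H0: μ = 46.2; H1: μ < 46.2 (one-sample t-test, left-tailed).
t = (x̄ − μ₀)/(s/√n) = (45.7 − 46.2)/(6.35/√64) = -0.630
df = n − 1 = 63
p-value = P(T ≤ -0.630) ≈ 0.2655
Since p ≈ 0.2655 > α = 0.01, fail to reject H0; the data do not provide sufficient evidence against H0.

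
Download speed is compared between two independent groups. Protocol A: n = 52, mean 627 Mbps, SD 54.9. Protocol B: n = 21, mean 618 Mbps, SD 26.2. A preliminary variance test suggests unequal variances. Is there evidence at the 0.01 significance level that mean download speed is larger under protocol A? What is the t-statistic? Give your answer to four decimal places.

0.9453

Let group 1 = protocol A, group 2 = protocol B. H0: μ_1 = μ_2; H1: μ_1 > μ_2 (Welch's two-sample t-test, right-tailed).
t = (x̄_1 − x̄_2)/√(s_1²/n_1 + s_2²/n_2) = (627 − 618)/√(54.9²/52 + 26.2²/21) = 0.9453
Welch–Satterthwaite df ≈ 68.88
p-value = P(T ≥ 0.9453) ≈ 0.174
Since p ≈ 0.174 > α = 0.01, fail to reject H0; the evidence is not statistically significant.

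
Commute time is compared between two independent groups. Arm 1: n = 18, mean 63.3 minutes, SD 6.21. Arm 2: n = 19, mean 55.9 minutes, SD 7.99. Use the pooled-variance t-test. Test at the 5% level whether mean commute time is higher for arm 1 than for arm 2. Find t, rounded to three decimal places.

3.133

Let group 1 = arm 1, group 2 = arm 2. H0: μ_1 = μ_2; H1: μ_1 > μ_2 (two-sample pooled-variance t-test, right-tailed).
s_p² = [(18−1)·6.21² + (19−1)·7.99²]/(18+19−2) = 51.5632
t = (63.3 − 55.9)/√[51.5632·(1/18 + 1/19)] = 3.133
df = n₁ + n₂ − 2 = 35
p-value = P(T ≥ 3.133) ≈ 0.0017
Since p ≈ 0.0017 < α = 0.05, reject H0; the data support H1.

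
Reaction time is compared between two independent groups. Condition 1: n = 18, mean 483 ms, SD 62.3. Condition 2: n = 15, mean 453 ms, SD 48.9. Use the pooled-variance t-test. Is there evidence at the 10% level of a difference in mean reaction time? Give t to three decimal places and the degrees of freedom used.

Let group 1 = condition 1, group 2 = condition 2. H0: μ_1 = μ_2; H1: μ_1 ≠ μ_2 (two-sample pooled-variance t-test, two-sided).
s_p² = [(18−1)·62.3² + (15−1)·48.9²]/(18+15−2) = 3208.35
t = (483 − 453)/√[3208.35·(1/18 + 1/15)] = 1.515
df = n₁ + n₂ − 2 = 31
Two-sided p-value ≈ 0.1399
Since p ≈ 0.1399 > α = 0.1, fail to reject H0; the evidence is not statistically significant.

t = 1.515, df = 31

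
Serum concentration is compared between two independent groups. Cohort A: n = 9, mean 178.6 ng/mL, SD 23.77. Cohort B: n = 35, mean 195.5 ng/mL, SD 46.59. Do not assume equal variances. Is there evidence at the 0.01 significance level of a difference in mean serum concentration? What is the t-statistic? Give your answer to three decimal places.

Let group 1 = cohort A, group 2 = cohort B. H0: μ_1 = μ_2; H1: μ_1 ≠ μ_2 (Welch's two-sample t-test, two-sided).
t = (x̄_1 − x̄_2)/√(s_1²/n_1 + s_2²/n_2) = (178.6 − 195.5)/√(23.77²/9 + 46.59²/35) = -1.513
Welch–Satterthwaite df ≈ 25.71
Two-sided p-value ≈ 0.143
Since p ≈ 0.143 > α = 0.01, fail to reject H0; the data do not provide sufficient evidence against H0.

-1.513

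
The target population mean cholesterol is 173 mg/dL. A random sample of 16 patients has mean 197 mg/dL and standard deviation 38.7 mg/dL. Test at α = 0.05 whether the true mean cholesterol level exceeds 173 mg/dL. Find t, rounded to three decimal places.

2.481

H0: μ = 173; H1: μ > 173 (one-sample t-test, right-tailed).
t = (x̄ − μ₀)/(s/√n) = (197 − 173)/(38.7/√16) = 2.481
df = n − 1 = 15
p-value = P(T ≥ 2.481) ≈ 0.013
Since p ≈ 0.013 < α = 0.05, reject H0; the data support H1.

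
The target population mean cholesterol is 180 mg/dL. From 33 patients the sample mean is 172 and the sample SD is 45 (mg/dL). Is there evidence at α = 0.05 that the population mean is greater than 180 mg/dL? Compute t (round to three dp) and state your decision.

H0: μ = 180; H1: μ > 180 (one-sample t-test, right-tailed).
t = (x̄ − μ₀)/(s/√n) = (172 − 180)/(45/√33) = -1.021
df = n − 1 = 32
p-value = P(T ≥ -1.021) ≈ 0.843
Since p ≈ 0.843 > α = 0.05, fail to reject H0; the evidence is not statistically significant.

t = -1.021; fail to reject H0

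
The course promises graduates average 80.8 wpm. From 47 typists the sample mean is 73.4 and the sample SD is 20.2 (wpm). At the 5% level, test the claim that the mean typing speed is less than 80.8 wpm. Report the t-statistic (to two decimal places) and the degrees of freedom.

H0: μ = 80.8; H1: μ < 80.8 (one-sample t-test, left-tailed).
t = (x̄ − μ₀)/(s/√n) = (73.4 − 80.8)/(20.2/√47) = -2.51
df = n − 1 = 46
p-value = P(T ≤ -2.51) ≈ 0.0078
Since p ≈ 0.0078 < α = 0.05, reject H0; the data support H1.

t = -2.51, df = 46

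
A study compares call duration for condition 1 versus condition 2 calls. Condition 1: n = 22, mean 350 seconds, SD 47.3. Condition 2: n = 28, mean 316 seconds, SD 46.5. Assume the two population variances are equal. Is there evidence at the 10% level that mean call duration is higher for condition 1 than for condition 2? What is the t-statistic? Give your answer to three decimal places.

2.547

Let group 1 = condition 1, group 2 = condition 2. H0: μ_1 = μ_2; H1: μ_1 > μ_2 (two-sample pooled-variance t-test, right-tailed).
s_p² = [(22−1)·47.3² + (28−1)·46.5²]/(22+28−2) = 2195.08
t = (350 − 316)/√[2195.08·(1/22 + 1/28)] = 2.547
df = n₁ + n₂ − 2 = 48
p-value = P(T ≥ 2.547) ≈ 0.007
Since p ≈ 0.007 < α = 0.1, reject H0; the data support H1.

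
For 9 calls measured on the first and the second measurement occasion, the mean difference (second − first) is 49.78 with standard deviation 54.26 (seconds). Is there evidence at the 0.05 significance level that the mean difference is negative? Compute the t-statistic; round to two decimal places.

H0: μ_d = 0; H1: μ_d < 0 (paired t-test on the differences, left-tailed).
t = d̄/(s_d/√n) = 49.78/(54.26/√9) = 2.75
df = n − 1 = 8
p-value = P(T ≤ 2.75) ≈ 0.9875
Since p ≈ 0.9875 > α = 0.05, fail to reject H0; the evidence is not statistically significant.

2.75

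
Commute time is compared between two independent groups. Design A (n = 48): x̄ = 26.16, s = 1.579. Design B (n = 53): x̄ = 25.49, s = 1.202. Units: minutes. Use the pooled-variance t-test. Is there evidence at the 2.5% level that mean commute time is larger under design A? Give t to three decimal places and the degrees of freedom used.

t = 2.413, df = 99

Let group 1 = design A, group 2 = design B. H0: μ_1 = μ_2; H1: μ_1 > μ_2 (two-sample pooled-variance t-test, right-tailed).
s_p² = [(48−1)·1.579² + (53−1)·1.202²]/(48+53−2) = 1.94255
t = (26.16 − 25.49)/√[1.94255·(1/48 + 1/53)] = 2.413
df = n₁ + n₂ − 2 = 99
p-value = P(T ≥ 2.413) ≈ 0.0088
Since p ≈ 0.0088 < α = 0.025, reject H0; the data support H1.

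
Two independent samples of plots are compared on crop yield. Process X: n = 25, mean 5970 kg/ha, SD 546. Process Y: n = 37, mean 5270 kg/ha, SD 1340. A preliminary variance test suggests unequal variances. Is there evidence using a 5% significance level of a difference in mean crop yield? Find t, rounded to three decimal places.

Let group 1 = process X, group 2 = process Y. H0: μ_1 = μ_2; H1: μ_1 ≠ μ_2 (Welch's two-sample t-test, two-sided).
t = (x̄_1 − x̄_2)/√(s_1²/n_1 + s_2²/n_2) = (5970 − 5270)/√(546²/25 + 1340²/37) = 2.847
Welch–Satterthwaite df ≈ 51.23
Two-sided p-value ≈ 0.0063
Since p ≈ 0.0063 < α = 0.05, reject H0; the evidence is statistically significant.

2.847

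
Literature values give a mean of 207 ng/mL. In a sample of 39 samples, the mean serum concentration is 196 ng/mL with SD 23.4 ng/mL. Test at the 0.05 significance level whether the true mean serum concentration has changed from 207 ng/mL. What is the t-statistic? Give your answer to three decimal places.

-2.936

H0: μ = 207; H1: μ ≠ 207 (one-sample t-test, two-sided).
t = (x̄ − μ₀)/(s/√n) = (196 − 207)/(23.4/√39) = -2.936
df = n − 1 = 38
Two-sided p-value ≈ 0.006
Since p ≈ 0.006 < α = 0.05, reject H0; the data support H1.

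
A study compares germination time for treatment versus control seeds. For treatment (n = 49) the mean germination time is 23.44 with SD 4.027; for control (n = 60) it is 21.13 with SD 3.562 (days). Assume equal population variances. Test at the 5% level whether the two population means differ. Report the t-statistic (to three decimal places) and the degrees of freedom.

Let group 1 = treatment, group 2 = control. H0: μ_1 = μ_2; H1: μ_1 ≠ μ_2 (two-sample pooled-variance t-test, two-sided).
s_p² = [(49−1)·4.027² + (60−1)·3.562²]/(49+60−2) = 14.2709
t = (23.44 − 21.13)/√[14.2709·(1/49 + 1/60)] = 3.176
df = n₁ + n₂ − 2 = 107
Two-sided p-value ≈ 0.002
Since p ≈ 0.002 < α = 0.05, reject H0; the data support H1.

t = 3.176, df = 107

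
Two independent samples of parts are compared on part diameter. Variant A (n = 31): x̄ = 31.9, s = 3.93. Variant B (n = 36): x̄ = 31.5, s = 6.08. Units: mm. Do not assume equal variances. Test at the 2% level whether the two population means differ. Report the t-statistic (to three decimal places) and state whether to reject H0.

Let group 1 = variant A, group 2 = variant B. H0: μ_1 = μ_2; H1: μ_1 ≠ μ_2 (Welch's two-sample t-test, two-sided).
t = (x̄_1 − x̄_2)/√(s_1²/n_1 + s_2²/n_2) = (31.9 − 31.5)/√(3.93²/31 + 6.08²/36) = 0.324
Welch–Satterthwaite df ≈ 60.57
Two-sided p-value ≈ 0.747
Since p ≈ 0.747 > α = 0.02, fail to reject H0; the evidence is not statistically significant.

t = 0.324; fail to reject H0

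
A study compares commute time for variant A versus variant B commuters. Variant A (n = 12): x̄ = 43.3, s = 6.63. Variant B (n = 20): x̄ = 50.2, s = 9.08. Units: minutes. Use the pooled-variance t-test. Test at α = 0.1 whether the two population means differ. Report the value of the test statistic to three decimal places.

Let group 1 = variant A, group 2 = variant B. H0: μ_1 = μ_2; H1: μ_1 ≠ μ_2 (two-sample pooled-variance t-test, two-sided).
s_p² = [(12−1)·6.63² + (20−1)·9.08²]/(12+20−2) = 68.3336
t = (43.3 − 50.2)/√[68.3336·(1/12 + 1/20)] = -2.286
df = n₁ + n₂ − 2 = 30
Two-sided p-value ≈ 0.0295
Since p ≈ 0.0295 < α = 0.1, reject H0; the data support H1.

-2.286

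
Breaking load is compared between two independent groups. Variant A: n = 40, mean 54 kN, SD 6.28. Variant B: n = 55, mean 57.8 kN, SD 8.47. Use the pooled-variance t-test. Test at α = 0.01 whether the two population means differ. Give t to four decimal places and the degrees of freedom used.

t = -2.3971, df = 93

Let group 1 = variant A, group 2 = variant B. H0: μ_1 = μ_2; H1: μ_1 ≠ μ_2 (two-sample pooled-variance t-test, two-sided).
s_p² = [(40−1)·6.28² + (55−1)·8.47²]/(40+55−2) = 58.1947
t = (54 − 57.8)/√[58.1947·(1/40 + 1/55)] = -2.3971
df = n₁ + n₂ − 2 = 93
Two-sided p-value ≈ 0.0185
Since p ≈ 0.0185 > α = 0.01, fail to reject H0; the evidence is not statistically significant.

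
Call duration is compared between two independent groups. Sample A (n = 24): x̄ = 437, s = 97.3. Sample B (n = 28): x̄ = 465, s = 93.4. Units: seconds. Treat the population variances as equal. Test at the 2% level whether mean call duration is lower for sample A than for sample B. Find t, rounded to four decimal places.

-1.0572

Let group 1 = sample A, group 2 = sample B. H0: μ_1 = μ_2; H1: μ_1 < μ_2 (two-sample pooled-variance t-test, left-tailed).
s_p² = [(24−1)·97.3² + (28−1)·93.4²]/(24+28−2) = 9065.68
t = (437 − 465)/√[9065.68·(1/24 + 1/28)] = -1.0572
df = n₁ + n₂ − 2 = 50
p-value = P(T ≤ -1.0572) ≈ 0.148
Since p ≈ 0.148 > α = 0.02, fail to reject H0; the evidence is not statistically significant.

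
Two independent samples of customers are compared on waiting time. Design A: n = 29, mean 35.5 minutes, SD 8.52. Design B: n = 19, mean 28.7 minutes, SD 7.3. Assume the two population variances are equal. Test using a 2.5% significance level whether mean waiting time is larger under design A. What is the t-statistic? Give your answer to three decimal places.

Let group 1 = design A, group 2 = design B. H0: μ_1 = μ_2; H1: μ_1 > μ_2 (two-sample pooled-variance t-test, right-tailed).
s_p² = [(29−1)·8.52² + (19−1)·7.3²]/(29+19−2) = 65.0381
t = (35.5 − 28.7)/√[65.0381·(1/29 + 1/19)] = 2.857
df = n₁ + n₂ − 2 = 46
p-value = P(T ≥ 2.857) ≈ 0.003
Since p ≈ 0.003 < α = 0.025, reject H0; the data support H1.

2.857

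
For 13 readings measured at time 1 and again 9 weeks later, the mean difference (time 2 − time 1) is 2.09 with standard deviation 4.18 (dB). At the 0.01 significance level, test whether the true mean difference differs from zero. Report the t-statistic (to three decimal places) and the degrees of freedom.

t = 1.803, df = 12

H0: μ_d = 0; H1: μ_d ≠ 0 (paired t-test on the differences, two-sided).
t = d̄/(s_d/√n) = 2.09/(4.18/√13) = 1.803
df = n − 1 = 12
Two-sided p-value ≈ 0.0966
Since p ≈ 0.0966 > α = 0.01, fail to reject H0; the data do not provide sufficient evidence against H0.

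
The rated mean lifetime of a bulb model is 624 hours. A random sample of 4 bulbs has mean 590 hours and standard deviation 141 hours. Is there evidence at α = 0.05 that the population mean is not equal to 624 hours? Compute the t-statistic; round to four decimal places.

-0.4823

H0: μ = 624; H1: μ ≠ 624 (one-sample t-test, two-sided).
t = (x̄ − μ₀)/(s/√n) = (590 − 624)/(141/√4) = -0.4823
df = n − 1 = 3
Two-sided p-value ≈ 0.663
Since p ≈ 0.663 > α = 0.05, fail to reject H0; the data do not provide sufficient evidence against H0.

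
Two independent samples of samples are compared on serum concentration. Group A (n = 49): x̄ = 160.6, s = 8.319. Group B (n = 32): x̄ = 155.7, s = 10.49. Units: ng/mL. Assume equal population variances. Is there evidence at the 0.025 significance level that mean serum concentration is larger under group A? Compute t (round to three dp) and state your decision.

Let group 1 = group A, group 2 = group B. H0: μ_1 = μ_2; H1: μ_1 > μ_2 (two-sample pooled-variance t-test, right-tailed).
s_p² = [(49−1)·8.319² + (32−1)·10.49²]/(49+32−2) = 85.2294
t = (160.6 − 155.7)/√[85.2294·(1/49 + 1/32)] = 2.335
df = n₁ + n₂ − 2 = 79
p-value = P(T ≥ 2.335) ≈ 0.0110
Since p ≈ 0.0110 < α = 0.025, reject H0; the evidence is statistically significant.

t = 2.335; reject H0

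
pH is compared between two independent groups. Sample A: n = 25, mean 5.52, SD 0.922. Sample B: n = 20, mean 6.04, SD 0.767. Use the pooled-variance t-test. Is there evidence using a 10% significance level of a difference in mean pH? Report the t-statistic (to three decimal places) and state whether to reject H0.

Let group 1 = sample A, group 2 = sample B. H0: μ_1 = μ_2; H1: μ_1 ≠ μ_2 (two-sample pooled-variance t-test, two-sided).
s_p² = [(25−1)·0.922² + (20−1)·0.767²]/(25+20−2) = 0.734407
t = (5.52 − 6.04)/√[0.734407·(1/25 + 1/20)] = -2.023
df = n₁ + n₂ − 2 = 43
Two-sided p-value ≈ 0.0494
Since p ≈ 0.0494 < α = 0.1, reject H0; the evidence is statistically significant.

t = -2.023; reject H0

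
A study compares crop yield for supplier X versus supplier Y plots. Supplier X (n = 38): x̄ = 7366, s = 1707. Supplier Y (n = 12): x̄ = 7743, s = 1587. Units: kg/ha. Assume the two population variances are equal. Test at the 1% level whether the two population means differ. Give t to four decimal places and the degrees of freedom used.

t = -0.6776, df = 48

Let group 1 = supplier X, group 2 = supplier Y. H0: μ_1 = μ_2; H1: μ_1 ≠ μ_2 (two-sample pooled-variance t-test, two-sided).
s_p² = [(38−1)·1707² + (12−1)·1587²]/(38+12−2) = 2823260
t = (7366 − 7743)/√[2823260·(1/38 + 1/12)] = -0.6776
df = n₁ + n₂ − 2 = 48
Two-sided p-value ≈ 0.5013
Since p ≈ 0.5013 > α = 0.01, fail to reject H0; the evidence is not statistically significant.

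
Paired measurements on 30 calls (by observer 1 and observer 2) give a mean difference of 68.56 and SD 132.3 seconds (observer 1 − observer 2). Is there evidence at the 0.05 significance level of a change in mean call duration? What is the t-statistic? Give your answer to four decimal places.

H0: μ_d = 0; H1: μ_d ≠ 0 (paired t-test on the differences, two-sided).
t = d̄/(s_d/√n) = 68.56/(132.3/√30) = 2.8384
df = n − 1 = 29
Two-sided p-value ≈ 0.008
Since p ≈ 0.008 < α = 0.05, reject H0; the data support H1.

2.8384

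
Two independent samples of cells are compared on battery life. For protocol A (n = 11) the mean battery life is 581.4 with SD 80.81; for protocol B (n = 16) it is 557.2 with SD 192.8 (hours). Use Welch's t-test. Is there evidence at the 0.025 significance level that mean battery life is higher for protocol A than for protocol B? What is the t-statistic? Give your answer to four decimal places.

0.4481

Let group 1 = protocol A, group 2 = protocol B. H0: μ_1 = μ_2; H1: μ_1 > μ_2 (Welch's two-sample t-test, right-tailed).
t = (x̄_1 − x̄_2)/√(s_1²/n_1 + s_2²/n_2) = (581.4 − 557.2)/√(80.81²/11 + 192.8²/16) = 0.4481
Welch–Satterthwaite df ≈ 21.54
p-value = P(T ≥ 0.4481) ≈ 0.3293
Since p ≈ 0.3293 > α = 0.025, fail to reject H0; the evidence is not statistically significant.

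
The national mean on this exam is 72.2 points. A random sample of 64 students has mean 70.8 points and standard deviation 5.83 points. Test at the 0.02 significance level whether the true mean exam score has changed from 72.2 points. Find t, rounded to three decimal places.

-1.921

H0: μ = 72.2; H1: μ ≠ 72.2 (one-sample t-test, two-sided).
t = (x̄ − μ₀)/(s/√n) = (70.8 − 72.2)/(5.83/√64) = -1.921
df = n − 1 = 63
Two-sided p-value ≈ 0.059
Since p ≈ 0.059 > α = 0.02, fail to reject H0; the evidence is not statistically significant.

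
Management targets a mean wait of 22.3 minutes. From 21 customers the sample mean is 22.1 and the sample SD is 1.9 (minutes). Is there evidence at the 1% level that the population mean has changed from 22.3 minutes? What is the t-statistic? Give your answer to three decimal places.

-0.482

H0: μ = 22.3; H1: μ ≠ 22.3 (one-sample t-test, two-sided).
t = (x̄ − μ₀)/(s/√n) = (22.1 − 22.3)/(1.9/√21) = -0.482
df = n − 1 = 20
Two-sided p-value ≈ 0.635
Since p ≈ 0.635 > α = 0.01, fail to reject H0; the data do not provide sufficient evidence against H0.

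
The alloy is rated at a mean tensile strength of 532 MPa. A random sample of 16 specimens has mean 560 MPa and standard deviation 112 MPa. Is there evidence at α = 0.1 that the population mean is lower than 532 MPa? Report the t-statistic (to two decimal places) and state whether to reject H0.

H0: μ = 532; H1: μ < 532 (one-sample t-test, left-tailed).
t = (x̄ − μ₀)/(s/√n) = (560 − 532)/(112/√16) = 1.00
df = n − 1 = 15
p-value = P(T ≤ 1.00) ≈ 0.8334
Since p ≈ 0.8334 > α = 0.1, fail to reject H0; the evidence is not statistically significant.

t = 1.00; fail to reject H0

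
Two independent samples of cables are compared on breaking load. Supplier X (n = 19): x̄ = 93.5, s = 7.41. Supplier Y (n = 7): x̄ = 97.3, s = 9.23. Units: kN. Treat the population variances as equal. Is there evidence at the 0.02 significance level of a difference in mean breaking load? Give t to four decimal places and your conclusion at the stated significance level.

t = -1.0873; fail to reject H0

Let group 1 = supplier X, group 2 = supplier Y. H0: μ_1 = μ_2; H1: μ_1 ≠ μ_2 (two-sample pooled-variance t-test, two-sided).
s_p² = [(19−1)·7.41² + (7−1)·9.23²]/(19+7−2) = 62.4793
t = (93.5 − 97.3)/√[62.4793·(1/19 + 1/7)] = -1.0873
df = n₁ + n₂ − 2 = 24
Two-sided p-value ≈ 0.2877
Since p ≈ 0.2877 > α = 0.02, fail to reject H0; the data do not provide sufficient evidence against H0.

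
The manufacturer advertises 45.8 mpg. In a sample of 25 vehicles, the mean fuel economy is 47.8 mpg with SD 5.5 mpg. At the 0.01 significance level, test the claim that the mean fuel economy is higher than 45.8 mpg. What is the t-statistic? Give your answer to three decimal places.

1.818

H0: μ = 45.8; H1: μ > 45.8 (one-sample t-test, right-tailed).
t = (x̄ − μ₀)/(s/√n) = (47.8 − 45.8)/(5.5/√25) = 1.818
df = n − 1 = 24
p-value = P(T ≥ 1.818) ≈ 0.041
Since p ≈ 0.041 > α = 0.01, fail to reject H0; the evidence is not statistically significant.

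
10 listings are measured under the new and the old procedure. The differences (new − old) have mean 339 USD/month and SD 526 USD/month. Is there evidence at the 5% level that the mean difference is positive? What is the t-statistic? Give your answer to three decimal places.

H0: μ_d = 0; H1: μ_d > 0 (paired t-test on the differences, right-tailed).
t = d̄/(s_d/√n) = 339/(526/√10) = 2.038
df = n − 1 = 9
p-value = P(T ≥ 2.038) ≈ 0.036
Since p ≈ 0.036 < α = 0.05, reject H0; the data support H1.

2.038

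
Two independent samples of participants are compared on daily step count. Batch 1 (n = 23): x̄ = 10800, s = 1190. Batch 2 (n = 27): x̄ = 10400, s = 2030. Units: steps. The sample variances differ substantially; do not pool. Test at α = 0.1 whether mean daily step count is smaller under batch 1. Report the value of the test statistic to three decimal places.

Let group 1 = batch 1, group 2 = batch 2. H0: μ_1 = μ_2; H1: μ_1 < μ_2 (Welch's two-sample t-test, left-tailed).
t = (x̄_1 − x̄_2)/√(s_1²/n_1 + s_2²/n_2) = (10800 − 10400)/√(1190²/23 + 2030²/27) = 0.864
Welch–Satterthwaite df ≈ 42.95
p-value = P(T ≤ 0.864) ≈ 0.8039
Since p ≈ 0.8039 > α = 0.1, fail to reject H0; the evidence is not statistically significant.

0.864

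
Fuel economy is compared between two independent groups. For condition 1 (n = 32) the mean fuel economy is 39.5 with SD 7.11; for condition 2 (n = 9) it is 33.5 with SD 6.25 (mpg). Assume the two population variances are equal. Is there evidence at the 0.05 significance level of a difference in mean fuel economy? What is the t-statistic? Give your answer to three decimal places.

2.291

Let group 1 = condition 1, group 2 = condition 2. H0: μ_1 = μ_2; H1: μ_1 ≠ μ_2 (two-sample pooled-variance t-test, two-sided).
s_p² = [(32−1)·7.11² + (9−1)·6.25²]/(32+9−2) = 48.1953
t = (39.5 − 33.5)/√[48.1953·(1/32 + 1/9)] = 2.291
df = n₁ + n₂ − 2 = 39
Two-sided p-value ≈ 0.0275
Since p ≈ 0.0275 < α = 0.05, reject H0; the data support H1.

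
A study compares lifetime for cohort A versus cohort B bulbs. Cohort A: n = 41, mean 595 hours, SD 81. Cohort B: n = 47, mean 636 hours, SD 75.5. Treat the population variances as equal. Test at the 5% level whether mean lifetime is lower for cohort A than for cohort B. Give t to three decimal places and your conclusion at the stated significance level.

t = -2.456; reject H0

Let group 1 = cohort A, group 2 = cohort B. H0: μ_1 = μ_2; H1: μ_1 < μ_2 (two-sample pooled-variance t-test, left-tailed).
s_p² = [(41−1)·81² + (47−1)·75.5²]/(41+47−2) = 6100.6
t = (595 − 636)/√[6100.6·(1/41 + 1/47)] = -2.456
df = n₁ + n₂ − 2 = 86
p-value = P(T ≤ -2.456) ≈ 0.008
Since p ≈ 0.008 < α = 0.05, reject H0; the data support H1.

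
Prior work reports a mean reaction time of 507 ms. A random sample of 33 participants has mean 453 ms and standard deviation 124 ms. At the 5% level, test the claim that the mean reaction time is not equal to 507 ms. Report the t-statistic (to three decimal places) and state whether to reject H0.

t = -2.502; reject H0

H0: μ = 507; H1: μ ≠ 507 (one-sample t-test, two-sided).
t = (x̄ − μ₀)/(s/√n) = (453 − 507)/(124/√33) = -2.502
df = n − 1 = 32
Two-sided p-value ≈ 0.0177
Since p ≈ 0.0177 < α = 0.05, reject H0; the evidence is statistically significant.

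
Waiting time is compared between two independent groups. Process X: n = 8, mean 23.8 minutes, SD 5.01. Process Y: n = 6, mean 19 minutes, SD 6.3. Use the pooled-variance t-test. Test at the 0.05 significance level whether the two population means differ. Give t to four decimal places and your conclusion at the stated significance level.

Let group 1 = process X, group 2 = process Y. H0: μ_1 = μ_2; H1: μ_1 ≠ μ_2 (two-sample pooled-variance t-test, two-sided).
s_p² = [(8−1)·5.01² + (6−1)·6.3²]/(8+6−2) = 31.1792
t = (23.8 − 19)/√[31.1792·(1/8 + 1/6)] = 1.5917
df = n₁ + n₂ − 2 = 12
Two-sided p-value ≈ 0.137
Since p ≈ 0.137 > α = 0.05, fail to reject H0; the data do not provide sufficient evidence against H0.

t = 1.5917; fail to reject H0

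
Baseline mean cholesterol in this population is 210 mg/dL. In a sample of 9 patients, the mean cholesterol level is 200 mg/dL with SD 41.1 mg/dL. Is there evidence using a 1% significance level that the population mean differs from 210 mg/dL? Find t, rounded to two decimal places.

-0.73

H0: μ = 210; H1: μ ≠ 210 (one-sample t-test, two-sided).
t = (x̄ − μ₀)/(s/√n) = (200 − 210)/(41.1/√9) = -0.73
df = n − 1 = 8
Two-sided p-value ≈ 0.4863
Since p ≈ 0.4863 > α = 0.01, fail to reject H0; the evidence is not statistically significant.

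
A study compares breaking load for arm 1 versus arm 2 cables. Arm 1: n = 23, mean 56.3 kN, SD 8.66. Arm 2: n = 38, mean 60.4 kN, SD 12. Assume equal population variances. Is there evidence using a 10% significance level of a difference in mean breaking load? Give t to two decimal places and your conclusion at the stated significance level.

t = -1.43; fail to reject H0

Let group 1 = arm 1, group 2 = arm 2. H0: μ_1 = μ_2; H1: μ_1 ≠ μ_2 (two-sample pooled-variance t-test, two-sided).
s_p² = [(23−1)·8.66² + (38−1)·12²]/(23+38−2) = 118.27
t = (56.3 − 60.4)/√[118.27·(1/23 + 1/38)] = -1.43
df = n₁ + n₂ − 2 = 59
Two-sided p-value ≈ 0.1588
Since p ≈ 0.1588 > α = 0.1, fail to reject H0; the evidence is not statistically significant.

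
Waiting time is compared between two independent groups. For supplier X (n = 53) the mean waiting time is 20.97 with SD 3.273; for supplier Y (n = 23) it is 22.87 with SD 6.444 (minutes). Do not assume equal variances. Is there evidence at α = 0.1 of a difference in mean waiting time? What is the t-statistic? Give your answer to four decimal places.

-1.3410

Let group 1 = supplier X, group 2 = supplier Y. H0: μ_1 = μ_2; H1: μ_1 ≠ μ_2 (Welch's two-sample t-test, two-sided).
t = (x̄_1 − x̄_2)/√(s_1²/n_1 + s_2²/n_2) = (20.97 − 22.87)/√(3.273²/53 + 6.444²/23) = -1.3410
Welch–Satterthwaite df ≈ 27.06
Two-sided p-value ≈ 0.191
Since p ≈ 0.191 > α = 0.1, fail to reject H0; the evidence is not statistically significant.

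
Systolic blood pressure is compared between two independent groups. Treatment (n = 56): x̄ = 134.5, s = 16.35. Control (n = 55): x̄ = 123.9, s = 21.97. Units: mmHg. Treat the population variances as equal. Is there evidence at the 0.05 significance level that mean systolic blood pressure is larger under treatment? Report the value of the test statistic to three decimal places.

Let group 1 = treatment, group 2 = control. H0: μ_1 = μ_2; H1: μ_1 > μ_2 (two-sample pooled-variance t-test, right-tailed).
s_p² = [(56−1)·16.35² + (55−1)·21.97²]/(56+55−2) = 374.014
t = (134.5 − 123.9)/√[374.014·(1/56 + 1/55)] = 2.887
df = n₁ + n₂ − 2 = 109
p-value = P(T ≥ 2.887) ≈ 0.0023
Since p ≈ 0.0023 < α = 0.05, reject H0; the data support H1.

2.887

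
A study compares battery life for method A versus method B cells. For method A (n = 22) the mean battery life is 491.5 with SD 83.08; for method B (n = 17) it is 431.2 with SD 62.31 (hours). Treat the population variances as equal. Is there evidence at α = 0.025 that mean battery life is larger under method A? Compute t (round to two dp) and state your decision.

t = 2.50; reject H0

Let group 1 = method A, group 2 = method B. H0: μ_1 = μ_2; H1: μ_1 > μ_2 (two-sample pooled-variance t-test, right-tailed).
s_p² = [(22−1)·83.08² + (17−1)·62.31²]/(22+17−2) = 5596.45
t = (491.5 − 431.2)/√[5596.45·(1/22 + 1/17)] = 2.50
df = n₁ + n₂ − 2 = 37
p-value = P(T ≥ 2.50) ≈ 0.009
Since p ≈ 0.009 < α = 0.025, reject H0; the evidence is statistically significant.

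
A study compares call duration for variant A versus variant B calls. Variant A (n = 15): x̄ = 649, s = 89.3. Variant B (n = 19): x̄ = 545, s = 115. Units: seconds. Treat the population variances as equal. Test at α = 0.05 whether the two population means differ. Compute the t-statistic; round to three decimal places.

Let group 1 = variant A, group 2 = variant B. H0: μ_1 = μ_2; H1: μ_1 ≠ μ_2 (two-sample pooled-variance t-test, two-sided).
s_p² = [(15−1)·89.3² + (19−1)·115²]/(15+19−2) = 10927.9
t = (649 − 545)/√[10927.9·(1/15 + 1/19)] = 2.880
df = n₁ + n₂ − 2 = 32
Two-sided p-value ≈ 0.007
Since p ≈ 0.007 < α = 0.05, reject H0; the evidence is statistically significant.

2.880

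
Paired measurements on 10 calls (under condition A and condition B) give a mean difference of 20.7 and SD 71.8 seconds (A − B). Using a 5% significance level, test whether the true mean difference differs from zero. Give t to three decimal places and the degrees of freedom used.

t = 0.912, df = 9

H0: μ_d = 0; H1: μ_d ≠ 0 (paired t-test on the differences, two-sided).
t = d̄/(s_d/√n) = 20.7/(71.8/√10) = 0.912
df = n − 1 = 9
Two-sided p-value ≈ 0.3857
Since p ≈ 0.3857 > α = 0.05, fail to reject H0; the data do not provide sufficient evidence against H0.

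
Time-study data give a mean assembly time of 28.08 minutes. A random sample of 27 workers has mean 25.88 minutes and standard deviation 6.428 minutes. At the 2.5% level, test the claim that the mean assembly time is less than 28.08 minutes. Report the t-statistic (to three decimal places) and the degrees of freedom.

t = -1.778, df = 26

H0: μ = 28.08; H1: μ < 28.08 (one-sample t-test, left-tailed).
t = (x̄ − μ₀)/(s/√n) = (25.88 − 28.08)/(6.428/√27) = -1.778
df = n − 1 = 26
p-value = P(T ≤ -1.778) ≈ 0.044
Since p ≈ 0.044 > α = 0.025, fail to reject H0; the data do not provide sufficient evidence against H0.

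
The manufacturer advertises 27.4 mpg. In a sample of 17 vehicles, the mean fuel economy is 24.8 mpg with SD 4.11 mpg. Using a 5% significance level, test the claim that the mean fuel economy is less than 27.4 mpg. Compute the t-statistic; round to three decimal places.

H0: μ = 27.4; H1: μ < 27.4 (one-sample t-test, left-tailed).
t = (x̄ − μ₀)/(s/√n) = (24.8 − 27.4)/(4.11/√17) = -2.608
df = n − 1 = 16
p-value = P(T ≤ -2.608) ≈ 0.0095
Since p ≈ 0.0095 < α = 0.05, reject H0; the evidence is statistically significant.

-2.608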